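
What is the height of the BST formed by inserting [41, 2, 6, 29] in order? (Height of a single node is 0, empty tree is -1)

Insertion order: [41, 2, 6, 29]
Tree (level-order array): [41, 2, None, None, 6, None, 29]
Compute height bottom-up (empty subtree = -1):
  height(29) = 1 + max(-1, -1) = 0
  height(6) = 1 + max(-1, 0) = 1
  height(2) = 1 + max(-1, 1) = 2
  height(41) = 1 + max(2, -1) = 3
Height = 3


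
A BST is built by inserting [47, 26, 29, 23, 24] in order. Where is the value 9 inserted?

Starting tree (level order): [47, 26, None, 23, 29, None, 24]
Insertion path: 47 -> 26 -> 23
Result: insert 9 as left child of 23
Final tree (level order): [47, 26, None, 23, 29, 9, 24]


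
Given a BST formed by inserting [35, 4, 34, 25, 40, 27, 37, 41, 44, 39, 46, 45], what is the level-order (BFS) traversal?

Tree insertion order: [35, 4, 34, 25, 40, 27, 37, 41, 44, 39, 46, 45]
Tree (level-order array): [35, 4, 40, None, 34, 37, 41, 25, None, None, 39, None, 44, None, 27, None, None, None, 46, None, None, 45]
BFS from the root, enqueuing left then right child of each popped node:
  queue [35] -> pop 35, enqueue [4, 40], visited so far: [35]
  queue [4, 40] -> pop 4, enqueue [34], visited so far: [35, 4]
  queue [40, 34] -> pop 40, enqueue [37, 41], visited so far: [35, 4, 40]
  queue [34, 37, 41] -> pop 34, enqueue [25], visited so far: [35, 4, 40, 34]
  queue [37, 41, 25] -> pop 37, enqueue [39], visited so far: [35, 4, 40, 34, 37]
  queue [41, 25, 39] -> pop 41, enqueue [44], visited so far: [35, 4, 40, 34, 37, 41]
  queue [25, 39, 44] -> pop 25, enqueue [27], visited so far: [35, 4, 40, 34, 37, 41, 25]
  queue [39, 44, 27] -> pop 39, enqueue [none], visited so far: [35, 4, 40, 34, 37, 41, 25, 39]
  queue [44, 27] -> pop 44, enqueue [46], visited so far: [35, 4, 40, 34, 37, 41, 25, 39, 44]
  queue [27, 46] -> pop 27, enqueue [none], visited so far: [35, 4, 40, 34, 37, 41, 25, 39, 44, 27]
  queue [46] -> pop 46, enqueue [45], visited so far: [35, 4, 40, 34, 37, 41, 25, 39, 44, 27, 46]
  queue [45] -> pop 45, enqueue [none], visited so far: [35, 4, 40, 34, 37, 41, 25, 39, 44, 27, 46, 45]
Result: [35, 4, 40, 34, 37, 41, 25, 39, 44, 27, 46, 45]


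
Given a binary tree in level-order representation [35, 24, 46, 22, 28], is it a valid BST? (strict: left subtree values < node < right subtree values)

Level-order array: [35, 24, 46, 22, 28]
Validate using subtree bounds (lo, hi): at each node, require lo < value < hi,
then recurse left with hi=value and right with lo=value.
Preorder trace (stopping at first violation):
  at node 35 with bounds (-inf, +inf): OK
  at node 24 with bounds (-inf, 35): OK
  at node 22 with bounds (-inf, 24): OK
  at node 28 with bounds (24, 35): OK
  at node 46 with bounds (35, +inf): OK
No violation found at any node.
Result: Valid BST


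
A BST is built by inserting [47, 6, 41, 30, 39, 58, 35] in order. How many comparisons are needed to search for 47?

Search path for 47: 47
Found: True
Comparisons: 1


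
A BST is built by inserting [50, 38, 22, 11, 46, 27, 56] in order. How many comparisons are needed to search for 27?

Search path for 27: 50 -> 38 -> 22 -> 27
Found: True
Comparisons: 4


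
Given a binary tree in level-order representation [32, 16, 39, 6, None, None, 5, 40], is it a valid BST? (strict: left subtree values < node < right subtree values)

Level-order array: [32, 16, 39, 6, None, None, 5, 40]
Validate using subtree bounds (lo, hi): at each node, require lo < value < hi,
then recurse left with hi=value and right with lo=value.
Preorder trace (stopping at first violation):
  at node 32 with bounds (-inf, +inf): OK
  at node 16 with bounds (-inf, 32): OK
  at node 6 with bounds (-inf, 16): OK
  at node 40 with bounds (-inf, 6): VIOLATION
Node 40 violates its bound: not (-inf < 40 < 6).
Result: Not a valid BST


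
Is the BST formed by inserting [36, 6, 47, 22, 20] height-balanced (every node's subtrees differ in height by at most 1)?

Tree (level-order array): [36, 6, 47, None, 22, None, None, 20]
Definition: a tree is height-balanced if, at every node, |h(left) - h(right)| <= 1 (empty subtree has height -1).
Bottom-up per-node check:
  node 20: h_left=-1, h_right=-1, diff=0 [OK], height=0
  node 22: h_left=0, h_right=-1, diff=1 [OK], height=1
  node 6: h_left=-1, h_right=1, diff=2 [FAIL (|-1-1|=2 > 1)], height=2
  node 47: h_left=-1, h_right=-1, diff=0 [OK], height=0
  node 36: h_left=2, h_right=0, diff=2 [FAIL (|2-0|=2 > 1)], height=3
Node 6 violates the condition: |-1 - 1| = 2 > 1.
Result: Not balanced


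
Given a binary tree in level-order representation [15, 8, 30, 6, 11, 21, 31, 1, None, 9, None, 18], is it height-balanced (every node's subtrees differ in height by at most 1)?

Tree (level-order array): [15, 8, 30, 6, 11, 21, 31, 1, None, 9, None, 18]
Definition: a tree is height-balanced if, at every node, |h(left) - h(right)| <= 1 (empty subtree has height -1).
Bottom-up per-node check:
  node 1: h_left=-1, h_right=-1, diff=0 [OK], height=0
  node 6: h_left=0, h_right=-1, diff=1 [OK], height=1
  node 9: h_left=-1, h_right=-1, diff=0 [OK], height=0
  node 11: h_left=0, h_right=-1, diff=1 [OK], height=1
  node 8: h_left=1, h_right=1, diff=0 [OK], height=2
  node 18: h_left=-1, h_right=-1, diff=0 [OK], height=0
  node 21: h_left=0, h_right=-1, diff=1 [OK], height=1
  node 31: h_left=-1, h_right=-1, diff=0 [OK], height=0
  node 30: h_left=1, h_right=0, diff=1 [OK], height=2
  node 15: h_left=2, h_right=2, diff=0 [OK], height=3
All nodes satisfy the balance condition.
Result: Balanced


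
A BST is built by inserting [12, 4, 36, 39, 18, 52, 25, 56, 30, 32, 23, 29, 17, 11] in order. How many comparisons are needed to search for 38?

Search path for 38: 12 -> 36 -> 39
Found: False
Comparisons: 3


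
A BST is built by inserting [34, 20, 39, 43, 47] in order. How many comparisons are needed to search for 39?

Search path for 39: 34 -> 39
Found: True
Comparisons: 2


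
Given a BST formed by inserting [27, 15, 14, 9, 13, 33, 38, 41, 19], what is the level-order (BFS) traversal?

Tree insertion order: [27, 15, 14, 9, 13, 33, 38, 41, 19]
Tree (level-order array): [27, 15, 33, 14, 19, None, 38, 9, None, None, None, None, 41, None, 13]
BFS from the root, enqueuing left then right child of each popped node:
  queue [27] -> pop 27, enqueue [15, 33], visited so far: [27]
  queue [15, 33] -> pop 15, enqueue [14, 19], visited so far: [27, 15]
  queue [33, 14, 19] -> pop 33, enqueue [38], visited so far: [27, 15, 33]
  queue [14, 19, 38] -> pop 14, enqueue [9], visited so far: [27, 15, 33, 14]
  queue [19, 38, 9] -> pop 19, enqueue [none], visited so far: [27, 15, 33, 14, 19]
  queue [38, 9] -> pop 38, enqueue [41], visited so far: [27, 15, 33, 14, 19, 38]
  queue [9, 41] -> pop 9, enqueue [13], visited so far: [27, 15, 33, 14, 19, 38, 9]
  queue [41, 13] -> pop 41, enqueue [none], visited so far: [27, 15, 33, 14, 19, 38, 9, 41]
  queue [13] -> pop 13, enqueue [none], visited so far: [27, 15, 33, 14, 19, 38, 9, 41, 13]
Result: [27, 15, 33, 14, 19, 38, 9, 41, 13]


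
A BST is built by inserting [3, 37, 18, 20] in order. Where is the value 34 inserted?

Starting tree (level order): [3, None, 37, 18, None, None, 20]
Insertion path: 3 -> 37 -> 18 -> 20
Result: insert 34 as right child of 20
Final tree (level order): [3, None, 37, 18, None, None, 20, None, 34]


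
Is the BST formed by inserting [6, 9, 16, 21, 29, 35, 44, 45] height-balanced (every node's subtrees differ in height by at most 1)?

Tree (level-order array): [6, None, 9, None, 16, None, 21, None, 29, None, 35, None, 44, None, 45]
Definition: a tree is height-balanced if, at every node, |h(left) - h(right)| <= 1 (empty subtree has height -1).
Bottom-up per-node check:
  node 45: h_left=-1, h_right=-1, diff=0 [OK], height=0
  node 44: h_left=-1, h_right=0, diff=1 [OK], height=1
  node 35: h_left=-1, h_right=1, diff=2 [FAIL (|-1-1|=2 > 1)], height=2
  node 29: h_left=-1, h_right=2, diff=3 [FAIL (|-1-2|=3 > 1)], height=3
  node 21: h_left=-1, h_right=3, diff=4 [FAIL (|-1-3|=4 > 1)], height=4
  node 16: h_left=-1, h_right=4, diff=5 [FAIL (|-1-4|=5 > 1)], height=5
  node 9: h_left=-1, h_right=5, diff=6 [FAIL (|-1-5|=6 > 1)], height=6
  node 6: h_left=-1, h_right=6, diff=7 [FAIL (|-1-6|=7 > 1)], height=7
Node 35 violates the condition: |-1 - 1| = 2 > 1.
Result: Not balanced


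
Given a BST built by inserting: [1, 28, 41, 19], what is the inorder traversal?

Tree insertion order: [1, 28, 41, 19]
Tree (level-order array): [1, None, 28, 19, 41]
Inorder traversal: [1, 19, 28, 41]


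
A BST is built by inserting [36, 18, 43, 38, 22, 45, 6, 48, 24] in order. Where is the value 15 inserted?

Starting tree (level order): [36, 18, 43, 6, 22, 38, 45, None, None, None, 24, None, None, None, 48]
Insertion path: 36 -> 18 -> 6
Result: insert 15 as right child of 6
Final tree (level order): [36, 18, 43, 6, 22, 38, 45, None, 15, None, 24, None, None, None, 48]


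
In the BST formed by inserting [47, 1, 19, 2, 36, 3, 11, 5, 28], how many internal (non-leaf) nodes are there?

Tree built from: [47, 1, 19, 2, 36, 3, 11, 5, 28]
Tree (level-order array): [47, 1, None, None, 19, 2, 36, None, 3, 28, None, None, 11, None, None, 5]
Rule: An internal node has at least one child.
Per-node child counts:
  node 47: 1 child(ren)
  node 1: 1 child(ren)
  node 19: 2 child(ren)
  node 2: 1 child(ren)
  node 3: 1 child(ren)
  node 11: 1 child(ren)
  node 5: 0 child(ren)
  node 36: 1 child(ren)
  node 28: 0 child(ren)
Matching nodes: [47, 1, 19, 2, 3, 11, 36]
Count of internal (non-leaf) nodes: 7


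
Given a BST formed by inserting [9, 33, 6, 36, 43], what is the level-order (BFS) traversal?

Tree insertion order: [9, 33, 6, 36, 43]
Tree (level-order array): [9, 6, 33, None, None, None, 36, None, 43]
BFS from the root, enqueuing left then right child of each popped node:
  queue [9] -> pop 9, enqueue [6, 33], visited so far: [9]
  queue [6, 33] -> pop 6, enqueue [none], visited so far: [9, 6]
  queue [33] -> pop 33, enqueue [36], visited so far: [9, 6, 33]
  queue [36] -> pop 36, enqueue [43], visited so far: [9, 6, 33, 36]
  queue [43] -> pop 43, enqueue [none], visited so far: [9, 6, 33, 36, 43]
Result: [9, 6, 33, 36, 43]


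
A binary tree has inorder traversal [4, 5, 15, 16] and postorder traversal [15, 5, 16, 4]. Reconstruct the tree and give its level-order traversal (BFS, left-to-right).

Inorder:   [4, 5, 15, 16]
Postorder: [15, 5, 16, 4]
Algorithm: postorder visits root last, so walk postorder right-to-left;
each value is the root of the current inorder slice — split it at that
value, recurse on the right subtree first, then the left.
Recursive splits:
  root=4; inorder splits into left=[], right=[5, 15, 16]
  root=16; inorder splits into left=[5, 15], right=[]
  root=5; inorder splits into left=[], right=[15]
  root=15; inorder splits into left=[], right=[]
Reconstructed level-order: [4, 16, 5, 15]


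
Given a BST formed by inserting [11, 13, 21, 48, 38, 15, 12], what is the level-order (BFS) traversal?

Tree insertion order: [11, 13, 21, 48, 38, 15, 12]
Tree (level-order array): [11, None, 13, 12, 21, None, None, 15, 48, None, None, 38]
BFS from the root, enqueuing left then right child of each popped node:
  queue [11] -> pop 11, enqueue [13], visited so far: [11]
  queue [13] -> pop 13, enqueue [12, 21], visited so far: [11, 13]
  queue [12, 21] -> pop 12, enqueue [none], visited so far: [11, 13, 12]
  queue [21] -> pop 21, enqueue [15, 48], visited so far: [11, 13, 12, 21]
  queue [15, 48] -> pop 15, enqueue [none], visited so far: [11, 13, 12, 21, 15]
  queue [48] -> pop 48, enqueue [38], visited so far: [11, 13, 12, 21, 15, 48]
  queue [38] -> pop 38, enqueue [none], visited so far: [11, 13, 12, 21, 15, 48, 38]
Result: [11, 13, 12, 21, 15, 48, 38]


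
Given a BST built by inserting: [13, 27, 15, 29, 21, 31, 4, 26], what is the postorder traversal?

Tree insertion order: [13, 27, 15, 29, 21, 31, 4, 26]
Tree (level-order array): [13, 4, 27, None, None, 15, 29, None, 21, None, 31, None, 26]
Postorder traversal: [4, 26, 21, 15, 31, 29, 27, 13]


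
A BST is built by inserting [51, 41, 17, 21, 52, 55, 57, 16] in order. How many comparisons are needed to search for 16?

Search path for 16: 51 -> 41 -> 17 -> 16
Found: True
Comparisons: 4


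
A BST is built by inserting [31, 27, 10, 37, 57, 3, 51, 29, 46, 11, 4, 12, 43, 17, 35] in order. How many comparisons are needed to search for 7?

Search path for 7: 31 -> 27 -> 10 -> 3 -> 4
Found: False
Comparisons: 5


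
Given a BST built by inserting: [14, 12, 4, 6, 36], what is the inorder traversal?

Tree insertion order: [14, 12, 4, 6, 36]
Tree (level-order array): [14, 12, 36, 4, None, None, None, None, 6]
Inorder traversal: [4, 6, 12, 14, 36]


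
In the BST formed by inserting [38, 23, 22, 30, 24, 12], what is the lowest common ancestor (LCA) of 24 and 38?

Tree insertion order: [38, 23, 22, 30, 24, 12]
Tree (level-order array): [38, 23, None, 22, 30, 12, None, 24]
In a BST, the LCA of p=24, q=38 is the first node v on the
root-to-leaf path with p <= v <= q (go left if both < v, right if both > v).
Walk from root:
  at 38: 24 <= 38 <= 38, this is the LCA
LCA = 38


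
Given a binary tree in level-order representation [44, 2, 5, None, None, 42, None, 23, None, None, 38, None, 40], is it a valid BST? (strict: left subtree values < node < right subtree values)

Level-order array: [44, 2, 5, None, None, 42, None, 23, None, None, 38, None, 40]
Validate using subtree bounds (lo, hi): at each node, require lo < value < hi,
then recurse left with hi=value and right with lo=value.
Preorder trace (stopping at first violation):
  at node 44 with bounds (-inf, +inf): OK
  at node 2 with bounds (-inf, 44): OK
  at node 5 with bounds (44, +inf): VIOLATION
Node 5 violates its bound: not (44 < 5 < +inf).
Result: Not a valid BST


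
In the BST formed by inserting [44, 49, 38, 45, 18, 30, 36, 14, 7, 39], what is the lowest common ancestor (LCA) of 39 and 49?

Tree insertion order: [44, 49, 38, 45, 18, 30, 36, 14, 7, 39]
Tree (level-order array): [44, 38, 49, 18, 39, 45, None, 14, 30, None, None, None, None, 7, None, None, 36]
In a BST, the LCA of p=39, q=49 is the first node v on the
root-to-leaf path with p <= v <= q (go left if both < v, right if both > v).
Walk from root:
  at 44: 39 <= 44 <= 49, this is the LCA
LCA = 44


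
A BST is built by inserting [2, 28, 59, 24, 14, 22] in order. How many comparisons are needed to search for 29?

Search path for 29: 2 -> 28 -> 59
Found: False
Comparisons: 3


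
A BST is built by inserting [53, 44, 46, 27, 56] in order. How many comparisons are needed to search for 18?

Search path for 18: 53 -> 44 -> 27
Found: False
Comparisons: 3


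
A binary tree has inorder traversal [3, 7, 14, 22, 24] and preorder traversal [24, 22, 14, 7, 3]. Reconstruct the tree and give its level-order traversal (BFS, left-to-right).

Inorder:  [3, 7, 14, 22, 24]
Preorder: [24, 22, 14, 7, 3]
Algorithm: preorder visits root first, so consume preorder in order;
for each root, split the current inorder slice at that value into
left-subtree inorder and right-subtree inorder, then recurse.
Recursive splits:
  root=24; inorder splits into left=[3, 7, 14, 22], right=[]
  root=22; inorder splits into left=[3, 7, 14], right=[]
  root=14; inorder splits into left=[3, 7], right=[]
  root=7; inorder splits into left=[3], right=[]
  root=3; inorder splits into left=[], right=[]
Reconstructed level-order: [24, 22, 14, 7, 3]


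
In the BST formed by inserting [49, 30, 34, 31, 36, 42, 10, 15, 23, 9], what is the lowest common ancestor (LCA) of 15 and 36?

Tree insertion order: [49, 30, 34, 31, 36, 42, 10, 15, 23, 9]
Tree (level-order array): [49, 30, None, 10, 34, 9, 15, 31, 36, None, None, None, 23, None, None, None, 42]
In a BST, the LCA of p=15, q=36 is the first node v on the
root-to-leaf path with p <= v <= q (go left if both < v, right if both > v).
Walk from root:
  at 49: both 15 and 36 < 49, go left
  at 30: 15 <= 30 <= 36, this is the LCA
LCA = 30


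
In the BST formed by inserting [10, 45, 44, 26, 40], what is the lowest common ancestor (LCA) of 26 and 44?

Tree insertion order: [10, 45, 44, 26, 40]
Tree (level-order array): [10, None, 45, 44, None, 26, None, None, 40]
In a BST, the LCA of p=26, q=44 is the first node v on the
root-to-leaf path with p <= v <= q (go left if both < v, right if both > v).
Walk from root:
  at 10: both 26 and 44 > 10, go right
  at 45: both 26 and 44 < 45, go left
  at 44: 26 <= 44 <= 44, this is the LCA
LCA = 44


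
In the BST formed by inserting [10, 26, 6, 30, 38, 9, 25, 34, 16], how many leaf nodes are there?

Tree built from: [10, 26, 6, 30, 38, 9, 25, 34, 16]
Tree (level-order array): [10, 6, 26, None, 9, 25, 30, None, None, 16, None, None, 38, None, None, 34]
Rule: A leaf has 0 children.
Per-node child counts:
  node 10: 2 child(ren)
  node 6: 1 child(ren)
  node 9: 0 child(ren)
  node 26: 2 child(ren)
  node 25: 1 child(ren)
  node 16: 0 child(ren)
  node 30: 1 child(ren)
  node 38: 1 child(ren)
  node 34: 0 child(ren)
Matching nodes: [9, 16, 34]
Count of leaf nodes: 3


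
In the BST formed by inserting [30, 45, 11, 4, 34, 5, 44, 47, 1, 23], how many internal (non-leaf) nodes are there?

Tree built from: [30, 45, 11, 4, 34, 5, 44, 47, 1, 23]
Tree (level-order array): [30, 11, 45, 4, 23, 34, 47, 1, 5, None, None, None, 44]
Rule: An internal node has at least one child.
Per-node child counts:
  node 30: 2 child(ren)
  node 11: 2 child(ren)
  node 4: 2 child(ren)
  node 1: 0 child(ren)
  node 5: 0 child(ren)
  node 23: 0 child(ren)
  node 45: 2 child(ren)
  node 34: 1 child(ren)
  node 44: 0 child(ren)
  node 47: 0 child(ren)
Matching nodes: [30, 11, 4, 45, 34]
Count of internal (non-leaf) nodes: 5


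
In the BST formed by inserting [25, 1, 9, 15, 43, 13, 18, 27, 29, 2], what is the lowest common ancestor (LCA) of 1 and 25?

Tree insertion order: [25, 1, 9, 15, 43, 13, 18, 27, 29, 2]
Tree (level-order array): [25, 1, 43, None, 9, 27, None, 2, 15, None, 29, None, None, 13, 18]
In a BST, the LCA of p=1, q=25 is the first node v on the
root-to-leaf path with p <= v <= q (go left if both < v, right if both > v).
Walk from root:
  at 25: 1 <= 25 <= 25, this is the LCA
LCA = 25


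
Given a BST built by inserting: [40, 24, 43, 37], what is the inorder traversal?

Tree insertion order: [40, 24, 43, 37]
Tree (level-order array): [40, 24, 43, None, 37]
Inorder traversal: [24, 37, 40, 43]


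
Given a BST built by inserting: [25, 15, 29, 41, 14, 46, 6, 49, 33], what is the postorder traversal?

Tree insertion order: [25, 15, 29, 41, 14, 46, 6, 49, 33]
Tree (level-order array): [25, 15, 29, 14, None, None, 41, 6, None, 33, 46, None, None, None, None, None, 49]
Postorder traversal: [6, 14, 15, 33, 49, 46, 41, 29, 25]


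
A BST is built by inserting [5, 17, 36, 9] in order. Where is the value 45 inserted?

Starting tree (level order): [5, None, 17, 9, 36]
Insertion path: 5 -> 17 -> 36
Result: insert 45 as right child of 36
Final tree (level order): [5, None, 17, 9, 36, None, None, None, 45]


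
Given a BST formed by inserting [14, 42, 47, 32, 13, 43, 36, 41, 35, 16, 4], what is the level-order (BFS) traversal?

Tree insertion order: [14, 42, 47, 32, 13, 43, 36, 41, 35, 16, 4]
Tree (level-order array): [14, 13, 42, 4, None, 32, 47, None, None, 16, 36, 43, None, None, None, 35, 41]
BFS from the root, enqueuing left then right child of each popped node:
  queue [14] -> pop 14, enqueue [13, 42], visited so far: [14]
  queue [13, 42] -> pop 13, enqueue [4], visited so far: [14, 13]
  queue [42, 4] -> pop 42, enqueue [32, 47], visited so far: [14, 13, 42]
  queue [4, 32, 47] -> pop 4, enqueue [none], visited so far: [14, 13, 42, 4]
  queue [32, 47] -> pop 32, enqueue [16, 36], visited so far: [14, 13, 42, 4, 32]
  queue [47, 16, 36] -> pop 47, enqueue [43], visited so far: [14, 13, 42, 4, 32, 47]
  queue [16, 36, 43] -> pop 16, enqueue [none], visited so far: [14, 13, 42, 4, 32, 47, 16]
  queue [36, 43] -> pop 36, enqueue [35, 41], visited so far: [14, 13, 42, 4, 32, 47, 16, 36]
  queue [43, 35, 41] -> pop 43, enqueue [none], visited so far: [14, 13, 42, 4, 32, 47, 16, 36, 43]
  queue [35, 41] -> pop 35, enqueue [none], visited so far: [14, 13, 42, 4, 32, 47, 16, 36, 43, 35]
  queue [41] -> pop 41, enqueue [none], visited so far: [14, 13, 42, 4, 32, 47, 16, 36, 43, 35, 41]
Result: [14, 13, 42, 4, 32, 47, 16, 36, 43, 35, 41]


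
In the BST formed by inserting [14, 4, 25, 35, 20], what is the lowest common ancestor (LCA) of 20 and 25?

Tree insertion order: [14, 4, 25, 35, 20]
Tree (level-order array): [14, 4, 25, None, None, 20, 35]
In a BST, the LCA of p=20, q=25 is the first node v on the
root-to-leaf path with p <= v <= q (go left if both < v, right if both > v).
Walk from root:
  at 14: both 20 and 25 > 14, go right
  at 25: 20 <= 25 <= 25, this is the LCA
LCA = 25


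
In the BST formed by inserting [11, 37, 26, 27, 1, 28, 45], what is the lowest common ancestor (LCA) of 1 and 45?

Tree insertion order: [11, 37, 26, 27, 1, 28, 45]
Tree (level-order array): [11, 1, 37, None, None, 26, 45, None, 27, None, None, None, 28]
In a BST, the LCA of p=1, q=45 is the first node v on the
root-to-leaf path with p <= v <= q (go left if both < v, right if both > v).
Walk from root:
  at 11: 1 <= 11 <= 45, this is the LCA
LCA = 11


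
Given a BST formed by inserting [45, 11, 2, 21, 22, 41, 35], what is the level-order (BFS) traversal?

Tree insertion order: [45, 11, 2, 21, 22, 41, 35]
Tree (level-order array): [45, 11, None, 2, 21, None, None, None, 22, None, 41, 35]
BFS from the root, enqueuing left then right child of each popped node:
  queue [45] -> pop 45, enqueue [11], visited so far: [45]
  queue [11] -> pop 11, enqueue [2, 21], visited so far: [45, 11]
  queue [2, 21] -> pop 2, enqueue [none], visited so far: [45, 11, 2]
  queue [21] -> pop 21, enqueue [22], visited so far: [45, 11, 2, 21]
  queue [22] -> pop 22, enqueue [41], visited so far: [45, 11, 2, 21, 22]
  queue [41] -> pop 41, enqueue [35], visited so far: [45, 11, 2, 21, 22, 41]
  queue [35] -> pop 35, enqueue [none], visited so far: [45, 11, 2, 21, 22, 41, 35]
Result: [45, 11, 2, 21, 22, 41, 35]


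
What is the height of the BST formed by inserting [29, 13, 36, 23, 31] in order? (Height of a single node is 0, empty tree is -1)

Insertion order: [29, 13, 36, 23, 31]
Tree (level-order array): [29, 13, 36, None, 23, 31]
Compute height bottom-up (empty subtree = -1):
  height(23) = 1 + max(-1, -1) = 0
  height(13) = 1 + max(-1, 0) = 1
  height(31) = 1 + max(-1, -1) = 0
  height(36) = 1 + max(0, -1) = 1
  height(29) = 1 + max(1, 1) = 2
Height = 2


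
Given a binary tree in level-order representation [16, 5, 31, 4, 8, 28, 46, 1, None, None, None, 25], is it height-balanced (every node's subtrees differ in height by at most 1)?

Tree (level-order array): [16, 5, 31, 4, 8, 28, 46, 1, None, None, None, 25]
Definition: a tree is height-balanced if, at every node, |h(left) - h(right)| <= 1 (empty subtree has height -1).
Bottom-up per-node check:
  node 1: h_left=-1, h_right=-1, diff=0 [OK], height=0
  node 4: h_left=0, h_right=-1, diff=1 [OK], height=1
  node 8: h_left=-1, h_right=-1, diff=0 [OK], height=0
  node 5: h_left=1, h_right=0, diff=1 [OK], height=2
  node 25: h_left=-1, h_right=-1, diff=0 [OK], height=0
  node 28: h_left=0, h_right=-1, diff=1 [OK], height=1
  node 46: h_left=-1, h_right=-1, diff=0 [OK], height=0
  node 31: h_left=1, h_right=0, diff=1 [OK], height=2
  node 16: h_left=2, h_right=2, diff=0 [OK], height=3
All nodes satisfy the balance condition.
Result: Balanced


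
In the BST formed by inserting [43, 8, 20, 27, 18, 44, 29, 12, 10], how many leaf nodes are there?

Tree built from: [43, 8, 20, 27, 18, 44, 29, 12, 10]
Tree (level-order array): [43, 8, 44, None, 20, None, None, 18, 27, 12, None, None, 29, 10]
Rule: A leaf has 0 children.
Per-node child counts:
  node 43: 2 child(ren)
  node 8: 1 child(ren)
  node 20: 2 child(ren)
  node 18: 1 child(ren)
  node 12: 1 child(ren)
  node 10: 0 child(ren)
  node 27: 1 child(ren)
  node 29: 0 child(ren)
  node 44: 0 child(ren)
Matching nodes: [10, 29, 44]
Count of leaf nodes: 3


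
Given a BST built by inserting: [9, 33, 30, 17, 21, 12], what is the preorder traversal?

Tree insertion order: [9, 33, 30, 17, 21, 12]
Tree (level-order array): [9, None, 33, 30, None, 17, None, 12, 21]
Preorder traversal: [9, 33, 30, 17, 12, 21]


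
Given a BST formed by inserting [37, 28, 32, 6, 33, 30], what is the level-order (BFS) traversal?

Tree insertion order: [37, 28, 32, 6, 33, 30]
Tree (level-order array): [37, 28, None, 6, 32, None, None, 30, 33]
BFS from the root, enqueuing left then right child of each popped node:
  queue [37] -> pop 37, enqueue [28], visited so far: [37]
  queue [28] -> pop 28, enqueue [6, 32], visited so far: [37, 28]
  queue [6, 32] -> pop 6, enqueue [none], visited so far: [37, 28, 6]
  queue [32] -> pop 32, enqueue [30, 33], visited so far: [37, 28, 6, 32]
  queue [30, 33] -> pop 30, enqueue [none], visited so far: [37, 28, 6, 32, 30]
  queue [33] -> pop 33, enqueue [none], visited so far: [37, 28, 6, 32, 30, 33]
Result: [37, 28, 6, 32, 30, 33]


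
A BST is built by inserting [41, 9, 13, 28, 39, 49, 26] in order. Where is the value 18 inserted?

Starting tree (level order): [41, 9, 49, None, 13, None, None, None, 28, 26, 39]
Insertion path: 41 -> 9 -> 13 -> 28 -> 26
Result: insert 18 as left child of 26
Final tree (level order): [41, 9, 49, None, 13, None, None, None, 28, 26, 39, 18]


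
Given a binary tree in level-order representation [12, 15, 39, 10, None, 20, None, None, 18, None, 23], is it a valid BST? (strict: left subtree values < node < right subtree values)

Level-order array: [12, 15, 39, 10, None, 20, None, None, 18, None, 23]
Validate using subtree bounds (lo, hi): at each node, require lo < value < hi,
then recurse left with hi=value and right with lo=value.
Preorder trace (stopping at first violation):
  at node 12 with bounds (-inf, +inf): OK
  at node 15 with bounds (-inf, 12): VIOLATION
Node 15 violates its bound: not (-inf < 15 < 12).
Result: Not a valid BST


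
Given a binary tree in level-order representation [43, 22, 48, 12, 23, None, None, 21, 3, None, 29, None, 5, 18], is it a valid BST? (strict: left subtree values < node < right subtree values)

Level-order array: [43, 22, 48, 12, 23, None, None, 21, 3, None, 29, None, 5, 18]
Validate using subtree bounds (lo, hi): at each node, require lo < value < hi,
then recurse left with hi=value and right with lo=value.
Preorder trace (stopping at first violation):
  at node 43 with bounds (-inf, +inf): OK
  at node 22 with bounds (-inf, 43): OK
  at node 12 with bounds (-inf, 22): OK
  at node 21 with bounds (-inf, 12): VIOLATION
Node 21 violates its bound: not (-inf < 21 < 12).
Result: Not a valid BST


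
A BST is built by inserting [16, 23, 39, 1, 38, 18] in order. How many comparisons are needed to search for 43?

Search path for 43: 16 -> 23 -> 39
Found: False
Comparisons: 3


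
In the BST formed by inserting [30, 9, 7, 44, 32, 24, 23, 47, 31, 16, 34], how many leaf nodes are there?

Tree built from: [30, 9, 7, 44, 32, 24, 23, 47, 31, 16, 34]
Tree (level-order array): [30, 9, 44, 7, 24, 32, 47, None, None, 23, None, 31, 34, None, None, 16]
Rule: A leaf has 0 children.
Per-node child counts:
  node 30: 2 child(ren)
  node 9: 2 child(ren)
  node 7: 0 child(ren)
  node 24: 1 child(ren)
  node 23: 1 child(ren)
  node 16: 0 child(ren)
  node 44: 2 child(ren)
  node 32: 2 child(ren)
  node 31: 0 child(ren)
  node 34: 0 child(ren)
  node 47: 0 child(ren)
Matching nodes: [7, 16, 31, 34, 47]
Count of leaf nodes: 5


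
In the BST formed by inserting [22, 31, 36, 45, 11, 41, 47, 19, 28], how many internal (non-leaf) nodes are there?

Tree built from: [22, 31, 36, 45, 11, 41, 47, 19, 28]
Tree (level-order array): [22, 11, 31, None, 19, 28, 36, None, None, None, None, None, 45, 41, 47]
Rule: An internal node has at least one child.
Per-node child counts:
  node 22: 2 child(ren)
  node 11: 1 child(ren)
  node 19: 0 child(ren)
  node 31: 2 child(ren)
  node 28: 0 child(ren)
  node 36: 1 child(ren)
  node 45: 2 child(ren)
  node 41: 0 child(ren)
  node 47: 0 child(ren)
Matching nodes: [22, 11, 31, 36, 45]
Count of internal (non-leaf) nodes: 5


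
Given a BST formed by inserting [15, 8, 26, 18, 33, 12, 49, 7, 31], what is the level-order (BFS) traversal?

Tree insertion order: [15, 8, 26, 18, 33, 12, 49, 7, 31]
Tree (level-order array): [15, 8, 26, 7, 12, 18, 33, None, None, None, None, None, None, 31, 49]
BFS from the root, enqueuing left then right child of each popped node:
  queue [15] -> pop 15, enqueue [8, 26], visited so far: [15]
  queue [8, 26] -> pop 8, enqueue [7, 12], visited so far: [15, 8]
  queue [26, 7, 12] -> pop 26, enqueue [18, 33], visited so far: [15, 8, 26]
  queue [7, 12, 18, 33] -> pop 7, enqueue [none], visited so far: [15, 8, 26, 7]
  queue [12, 18, 33] -> pop 12, enqueue [none], visited so far: [15, 8, 26, 7, 12]
  queue [18, 33] -> pop 18, enqueue [none], visited so far: [15, 8, 26, 7, 12, 18]
  queue [33] -> pop 33, enqueue [31, 49], visited so far: [15, 8, 26, 7, 12, 18, 33]
  queue [31, 49] -> pop 31, enqueue [none], visited so far: [15, 8, 26, 7, 12, 18, 33, 31]
  queue [49] -> pop 49, enqueue [none], visited so far: [15, 8, 26, 7, 12, 18, 33, 31, 49]
Result: [15, 8, 26, 7, 12, 18, 33, 31, 49]


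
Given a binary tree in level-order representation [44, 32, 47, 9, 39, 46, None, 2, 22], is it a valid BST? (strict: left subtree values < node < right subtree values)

Level-order array: [44, 32, 47, 9, 39, 46, None, 2, 22]
Validate using subtree bounds (lo, hi): at each node, require lo < value < hi,
then recurse left with hi=value and right with lo=value.
Preorder trace (stopping at first violation):
  at node 44 with bounds (-inf, +inf): OK
  at node 32 with bounds (-inf, 44): OK
  at node 9 with bounds (-inf, 32): OK
  at node 2 with bounds (-inf, 9): OK
  at node 22 with bounds (9, 32): OK
  at node 39 with bounds (32, 44): OK
  at node 47 with bounds (44, +inf): OK
  at node 46 with bounds (44, 47): OK
No violation found at any node.
Result: Valid BST


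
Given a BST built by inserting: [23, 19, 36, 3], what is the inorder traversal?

Tree insertion order: [23, 19, 36, 3]
Tree (level-order array): [23, 19, 36, 3]
Inorder traversal: [3, 19, 23, 36]


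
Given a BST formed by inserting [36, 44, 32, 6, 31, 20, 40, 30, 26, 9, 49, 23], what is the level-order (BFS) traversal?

Tree insertion order: [36, 44, 32, 6, 31, 20, 40, 30, 26, 9, 49, 23]
Tree (level-order array): [36, 32, 44, 6, None, 40, 49, None, 31, None, None, None, None, 20, None, 9, 30, None, None, 26, None, 23]
BFS from the root, enqueuing left then right child of each popped node:
  queue [36] -> pop 36, enqueue [32, 44], visited so far: [36]
  queue [32, 44] -> pop 32, enqueue [6], visited so far: [36, 32]
  queue [44, 6] -> pop 44, enqueue [40, 49], visited so far: [36, 32, 44]
  queue [6, 40, 49] -> pop 6, enqueue [31], visited so far: [36, 32, 44, 6]
  queue [40, 49, 31] -> pop 40, enqueue [none], visited so far: [36, 32, 44, 6, 40]
  queue [49, 31] -> pop 49, enqueue [none], visited so far: [36, 32, 44, 6, 40, 49]
  queue [31] -> pop 31, enqueue [20], visited so far: [36, 32, 44, 6, 40, 49, 31]
  queue [20] -> pop 20, enqueue [9, 30], visited so far: [36, 32, 44, 6, 40, 49, 31, 20]
  queue [9, 30] -> pop 9, enqueue [none], visited so far: [36, 32, 44, 6, 40, 49, 31, 20, 9]
  queue [30] -> pop 30, enqueue [26], visited so far: [36, 32, 44, 6, 40, 49, 31, 20, 9, 30]
  queue [26] -> pop 26, enqueue [23], visited so far: [36, 32, 44, 6, 40, 49, 31, 20, 9, 30, 26]
  queue [23] -> pop 23, enqueue [none], visited so far: [36, 32, 44, 6, 40, 49, 31, 20, 9, 30, 26, 23]
Result: [36, 32, 44, 6, 40, 49, 31, 20, 9, 30, 26, 23]


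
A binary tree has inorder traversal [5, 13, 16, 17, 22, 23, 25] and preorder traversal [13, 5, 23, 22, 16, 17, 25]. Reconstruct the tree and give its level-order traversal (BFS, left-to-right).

Inorder:  [5, 13, 16, 17, 22, 23, 25]
Preorder: [13, 5, 23, 22, 16, 17, 25]
Algorithm: preorder visits root first, so consume preorder in order;
for each root, split the current inorder slice at that value into
left-subtree inorder and right-subtree inorder, then recurse.
Recursive splits:
  root=13; inorder splits into left=[5], right=[16, 17, 22, 23, 25]
  root=5; inorder splits into left=[], right=[]
  root=23; inorder splits into left=[16, 17, 22], right=[25]
  root=22; inorder splits into left=[16, 17], right=[]
  root=16; inorder splits into left=[], right=[17]
  root=17; inorder splits into left=[], right=[]
  root=25; inorder splits into left=[], right=[]
Reconstructed level-order: [13, 5, 23, 22, 25, 16, 17]


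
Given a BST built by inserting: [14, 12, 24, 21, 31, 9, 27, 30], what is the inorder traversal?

Tree insertion order: [14, 12, 24, 21, 31, 9, 27, 30]
Tree (level-order array): [14, 12, 24, 9, None, 21, 31, None, None, None, None, 27, None, None, 30]
Inorder traversal: [9, 12, 14, 21, 24, 27, 30, 31]


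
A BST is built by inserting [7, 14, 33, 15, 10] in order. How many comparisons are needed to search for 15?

Search path for 15: 7 -> 14 -> 33 -> 15
Found: True
Comparisons: 4


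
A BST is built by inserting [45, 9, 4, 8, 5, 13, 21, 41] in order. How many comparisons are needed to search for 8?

Search path for 8: 45 -> 9 -> 4 -> 8
Found: True
Comparisons: 4


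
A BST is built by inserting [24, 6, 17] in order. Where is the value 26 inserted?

Starting tree (level order): [24, 6, None, None, 17]
Insertion path: 24
Result: insert 26 as right child of 24
Final tree (level order): [24, 6, 26, None, 17]


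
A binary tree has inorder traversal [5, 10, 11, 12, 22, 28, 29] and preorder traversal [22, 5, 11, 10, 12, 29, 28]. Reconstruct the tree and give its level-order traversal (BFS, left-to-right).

Inorder:  [5, 10, 11, 12, 22, 28, 29]
Preorder: [22, 5, 11, 10, 12, 29, 28]
Algorithm: preorder visits root first, so consume preorder in order;
for each root, split the current inorder slice at that value into
left-subtree inorder and right-subtree inorder, then recurse.
Recursive splits:
  root=22; inorder splits into left=[5, 10, 11, 12], right=[28, 29]
  root=5; inorder splits into left=[], right=[10, 11, 12]
  root=11; inorder splits into left=[10], right=[12]
  root=10; inorder splits into left=[], right=[]
  root=12; inorder splits into left=[], right=[]
  root=29; inorder splits into left=[28], right=[]
  root=28; inorder splits into left=[], right=[]
Reconstructed level-order: [22, 5, 29, 11, 28, 10, 12]


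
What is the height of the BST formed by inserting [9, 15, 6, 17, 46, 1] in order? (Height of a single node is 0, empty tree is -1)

Insertion order: [9, 15, 6, 17, 46, 1]
Tree (level-order array): [9, 6, 15, 1, None, None, 17, None, None, None, 46]
Compute height bottom-up (empty subtree = -1):
  height(1) = 1 + max(-1, -1) = 0
  height(6) = 1 + max(0, -1) = 1
  height(46) = 1 + max(-1, -1) = 0
  height(17) = 1 + max(-1, 0) = 1
  height(15) = 1 + max(-1, 1) = 2
  height(9) = 1 + max(1, 2) = 3
Height = 3


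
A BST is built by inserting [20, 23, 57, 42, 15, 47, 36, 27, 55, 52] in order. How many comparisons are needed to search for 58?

Search path for 58: 20 -> 23 -> 57
Found: False
Comparisons: 3


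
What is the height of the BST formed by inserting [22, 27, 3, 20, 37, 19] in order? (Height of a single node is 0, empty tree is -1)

Insertion order: [22, 27, 3, 20, 37, 19]
Tree (level-order array): [22, 3, 27, None, 20, None, 37, 19]
Compute height bottom-up (empty subtree = -1):
  height(19) = 1 + max(-1, -1) = 0
  height(20) = 1 + max(0, -1) = 1
  height(3) = 1 + max(-1, 1) = 2
  height(37) = 1 + max(-1, -1) = 0
  height(27) = 1 + max(-1, 0) = 1
  height(22) = 1 + max(2, 1) = 3
Height = 3


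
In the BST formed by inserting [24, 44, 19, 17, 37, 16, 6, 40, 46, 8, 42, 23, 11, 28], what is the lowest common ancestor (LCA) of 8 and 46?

Tree insertion order: [24, 44, 19, 17, 37, 16, 6, 40, 46, 8, 42, 23, 11, 28]
Tree (level-order array): [24, 19, 44, 17, 23, 37, 46, 16, None, None, None, 28, 40, None, None, 6, None, None, None, None, 42, None, 8, None, None, None, 11]
In a BST, the LCA of p=8, q=46 is the first node v on the
root-to-leaf path with p <= v <= q (go left if both < v, right if both > v).
Walk from root:
  at 24: 8 <= 24 <= 46, this is the LCA
LCA = 24


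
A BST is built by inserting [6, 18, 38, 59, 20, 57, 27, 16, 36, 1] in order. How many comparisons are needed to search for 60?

Search path for 60: 6 -> 18 -> 38 -> 59
Found: False
Comparisons: 4


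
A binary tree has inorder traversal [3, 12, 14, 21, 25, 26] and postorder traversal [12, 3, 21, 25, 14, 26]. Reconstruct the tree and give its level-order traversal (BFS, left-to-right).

Inorder:   [3, 12, 14, 21, 25, 26]
Postorder: [12, 3, 21, 25, 14, 26]
Algorithm: postorder visits root last, so walk postorder right-to-left;
each value is the root of the current inorder slice — split it at that
value, recurse on the right subtree first, then the left.
Recursive splits:
  root=26; inorder splits into left=[3, 12, 14, 21, 25], right=[]
  root=14; inorder splits into left=[3, 12], right=[21, 25]
  root=25; inorder splits into left=[21], right=[]
  root=21; inorder splits into left=[], right=[]
  root=3; inorder splits into left=[], right=[12]
  root=12; inorder splits into left=[], right=[]
Reconstructed level-order: [26, 14, 3, 25, 12, 21]


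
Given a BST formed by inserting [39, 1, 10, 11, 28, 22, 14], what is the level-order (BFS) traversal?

Tree insertion order: [39, 1, 10, 11, 28, 22, 14]
Tree (level-order array): [39, 1, None, None, 10, None, 11, None, 28, 22, None, 14]
BFS from the root, enqueuing left then right child of each popped node:
  queue [39] -> pop 39, enqueue [1], visited so far: [39]
  queue [1] -> pop 1, enqueue [10], visited so far: [39, 1]
  queue [10] -> pop 10, enqueue [11], visited so far: [39, 1, 10]
  queue [11] -> pop 11, enqueue [28], visited so far: [39, 1, 10, 11]
  queue [28] -> pop 28, enqueue [22], visited so far: [39, 1, 10, 11, 28]
  queue [22] -> pop 22, enqueue [14], visited so far: [39, 1, 10, 11, 28, 22]
  queue [14] -> pop 14, enqueue [none], visited so far: [39, 1, 10, 11, 28, 22, 14]
Result: [39, 1, 10, 11, 28, 22, 14]


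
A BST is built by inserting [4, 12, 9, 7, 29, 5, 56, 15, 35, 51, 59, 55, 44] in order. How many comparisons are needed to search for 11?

Search path for 11: 4 -> 12 -> 9
Found: False
Comparisons: 3


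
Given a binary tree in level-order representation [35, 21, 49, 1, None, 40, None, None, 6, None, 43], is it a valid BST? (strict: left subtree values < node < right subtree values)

Level-order array: [35, 21, 49, 1, None, 40, None, None, 6, None, 43]
Validate using subtree bounds (lo, hi): at each node, require lo < value < hi,
then recurse left with hi=value and right with lo=value.
Preorder trace (stopping at first violation):
  at node 35 with bounds (-inf, +inf): OK
  at node 21 with bounds (-inf, 35): OK
  at node 1 with bounds (-inf, 21): OK
  at node 6 with bounds (1, 21): OK
  at node 49 with bounds (35, +inf): OK
  at node 40 with bounds (35, 49): OK
  at node 43 with bounds (40, 49): OK
No violation found at any node.
Result: Valid BST


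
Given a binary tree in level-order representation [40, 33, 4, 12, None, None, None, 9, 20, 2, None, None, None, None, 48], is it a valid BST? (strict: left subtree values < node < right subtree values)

Level-order array: [40, 33, 4, 12, None, None, None, 9, 20, 2, None, None, None, None, 48]
Validate using subtree bounds (lo, hi): at each node, require lo < value < hi,
then recurse left with hi=value and right with lo=value.
Preorder trace (stopping at first violation):
  at node 40 with bounds (-inf, +inf): OK
  at node 33 with bounds (-inf, 40): OK
  at node 12 with bounds (-inf, 33): OK
  at node 9 with bounds (-inf, 12): OK
  at node 2 with bounds (-inf, 9): OK
  at node 48 with bounds (2, 9): VIOLATION
Node 48 violates its bound: not (2 < 48 < 9).
Result: Not a valid BST


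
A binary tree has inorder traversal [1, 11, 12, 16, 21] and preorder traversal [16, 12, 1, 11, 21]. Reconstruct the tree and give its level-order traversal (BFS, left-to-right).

Inorder:  [1, 11, 12, 16, 21]
Preorder: [16, 12, 1, 11, 21]
Algorithm: preorder visits root first, so consume preorder in order;
for each root, split the current inorder slice at that value into
left-subtree inorder and right-subtree inorder, then recurse.
Recursive splits:
  root=16; inorder splits into left=[1, 11, 12], right=[21]
  root=12; inorder splits into left=[1, 11], right=[]
  root=1; inorder splits into left=[], right=[11]
  root=11; inorder splits into left=[], right=[]
  root=21; inorder splits into left=[], right=[]
Reconstructed level-order: [16, 12, 21, 1, 11]
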